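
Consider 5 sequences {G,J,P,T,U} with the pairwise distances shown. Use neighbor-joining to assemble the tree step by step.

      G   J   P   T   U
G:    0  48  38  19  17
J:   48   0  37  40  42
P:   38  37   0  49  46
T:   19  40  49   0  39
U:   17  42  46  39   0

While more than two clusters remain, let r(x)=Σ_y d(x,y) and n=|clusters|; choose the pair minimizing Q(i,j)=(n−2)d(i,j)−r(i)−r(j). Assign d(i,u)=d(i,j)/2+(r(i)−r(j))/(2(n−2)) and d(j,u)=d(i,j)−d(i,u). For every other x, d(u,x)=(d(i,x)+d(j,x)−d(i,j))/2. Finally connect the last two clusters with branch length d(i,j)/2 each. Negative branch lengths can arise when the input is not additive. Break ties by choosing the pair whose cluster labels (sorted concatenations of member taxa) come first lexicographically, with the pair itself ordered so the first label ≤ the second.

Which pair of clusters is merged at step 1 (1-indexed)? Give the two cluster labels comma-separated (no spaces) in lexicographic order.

iteration 1: select J,P (d=37, Q=-226); attach at lengths (18, 19); label the merged cluster JP
  updated: d(G,JP)=49/2, d(JP,T)=26, d(JP,U)=51/2
iteration 2: select G,U (d=17, Q=-108); attach at lengths (13/4, 55/4); label the merged cluster GU
  updated: d(GU,JP)=33/2, d(GU,T)=41/2
iteration 3: select GU,JP (d=33/2, Q=-63); attach at lengths (11/2, 11); label the merged cluster GJPU
  updated: d(GJPU,T)=15
iteration 4: select GJPU,T (d=15); attach at lengths (15/2, 15/2); label the merged cluster GJPTU
final tree: (((G:13/4,U:55/4):11/2,(J:18,P:19):11):15/2,T:15/2)
total length: 171/2

J,P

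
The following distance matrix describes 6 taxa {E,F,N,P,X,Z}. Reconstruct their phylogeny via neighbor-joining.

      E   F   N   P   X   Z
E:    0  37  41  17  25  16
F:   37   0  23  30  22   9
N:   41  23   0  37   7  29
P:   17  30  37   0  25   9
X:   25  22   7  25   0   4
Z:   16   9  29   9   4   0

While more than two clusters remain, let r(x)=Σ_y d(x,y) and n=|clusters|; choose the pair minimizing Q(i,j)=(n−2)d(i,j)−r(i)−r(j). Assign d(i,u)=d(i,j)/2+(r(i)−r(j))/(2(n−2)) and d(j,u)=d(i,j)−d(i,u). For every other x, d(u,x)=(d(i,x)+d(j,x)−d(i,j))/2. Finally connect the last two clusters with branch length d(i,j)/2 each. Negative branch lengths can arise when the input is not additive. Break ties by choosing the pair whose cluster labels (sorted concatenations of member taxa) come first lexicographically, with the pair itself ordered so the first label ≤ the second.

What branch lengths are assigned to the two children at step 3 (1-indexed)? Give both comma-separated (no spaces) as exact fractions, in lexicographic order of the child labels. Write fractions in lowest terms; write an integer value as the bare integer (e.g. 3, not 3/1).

31/4,-15/4

iteration 1: select N,X (d=7, Q=-192); attach at lengths (41/4, -13/4); label the merged cluster NX
  updated: d(E,NX)=59/2, d(F,NX)=19, d(NX,P)=55/2, d(NX,Z)=13
iteration 2: select E,P (d=17, Q=-132); attach at lengths (67/6, 35/6); label the merged cluster EP
  updated: d(EP,F)=25, d(EP,NX)=20, d(EP,Z)=4
iteration 3: select EP,Z (d=4, Q=-67); attach at lengths (31/4, -15/4); label the merged cluster EPZ
  updated: d(EPZ,F)=15, d(EPZ,NX)=29/2
iteration 4: select EPZ,F (d=15, Q=-97/2); attach at lengths (21/4, 39/4); label the merged cluster EFPZ
  updated: d(EFPZ,NX)=37/4
iteration 5: select EFPZ,NX (d=37/4); attach at lengths (37/8, 37/8); label the merged cluster EFNPXZ
final tree: ((((E:67/6,P:35/6):31/4,Z:-15/4):21/4,F:39/4):37/8,(N:41/4,X:-13/4):37/8)
total length: 209/4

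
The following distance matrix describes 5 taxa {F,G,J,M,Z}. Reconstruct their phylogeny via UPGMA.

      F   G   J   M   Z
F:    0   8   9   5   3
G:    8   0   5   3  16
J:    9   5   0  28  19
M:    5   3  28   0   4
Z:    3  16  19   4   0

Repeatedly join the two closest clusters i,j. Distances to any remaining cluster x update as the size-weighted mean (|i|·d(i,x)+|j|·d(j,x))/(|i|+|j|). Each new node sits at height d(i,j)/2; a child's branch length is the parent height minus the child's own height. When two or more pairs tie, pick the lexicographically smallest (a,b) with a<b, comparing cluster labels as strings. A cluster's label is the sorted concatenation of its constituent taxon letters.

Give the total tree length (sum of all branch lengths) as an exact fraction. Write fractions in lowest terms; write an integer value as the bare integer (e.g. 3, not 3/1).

iteration 1: select F,Z (d=3); attach at lengths (3/2, 3/2); label the merged cluster FZ
  updated: d(FZ,G)=12, d(FZ,J)=14, d(FZ,M)=9/2
iteration 2: select G,M (d=3); attach at lengths (3/2, 3/2); label the merged cluster GM
  updated: d(FZ,GM)=33/4, d(GM,J)=33/2
iteration 3: select FZ,GM (d=33/4); attach at lengths (21/8, 21/8); label the merged cluster FGMZ
  updated: d(FGMZ,J)=61/4
iteration 4: select FGMZ,J (d=61/4); attach at lengths (7/2, 61/8); label the merged cluster FGJMZ
final tree: (((F:3/2,Z:3/2):21/8,(G:3/2,M:3/2):21/8):7/2,J:61/8)
total length: 179/8

179/8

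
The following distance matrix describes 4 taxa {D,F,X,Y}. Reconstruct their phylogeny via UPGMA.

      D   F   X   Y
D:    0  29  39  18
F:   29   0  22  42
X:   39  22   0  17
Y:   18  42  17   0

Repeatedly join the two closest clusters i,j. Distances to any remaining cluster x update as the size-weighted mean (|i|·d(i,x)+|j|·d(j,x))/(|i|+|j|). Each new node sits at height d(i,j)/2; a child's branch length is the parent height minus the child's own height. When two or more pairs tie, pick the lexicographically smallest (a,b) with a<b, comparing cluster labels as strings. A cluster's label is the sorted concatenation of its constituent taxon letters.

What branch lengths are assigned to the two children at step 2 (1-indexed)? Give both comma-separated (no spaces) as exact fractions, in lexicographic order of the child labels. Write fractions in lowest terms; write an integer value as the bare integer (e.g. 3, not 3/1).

step 1: merge (X,Y) at d=17; branch lengths X→17/2, Y→17/2; new cluster XY
  updated: d(D,XY)=57/2, d(F,XY)=32
step 2: merge (D,XY) at d=57/2; branch lengths D→57/4, XY→23/4; new cluster DXY
  updated: d(DXY,F)=31
step 3: merge (DXY,F) at d=31; branch lengths DXY→5/4, F→31/2; new cluster DFXY
final tree: ((D:57/4,(X:17/2,Y:17/2):23/4):5/4,F:31/2)
total length: 215/4

57/4,23/4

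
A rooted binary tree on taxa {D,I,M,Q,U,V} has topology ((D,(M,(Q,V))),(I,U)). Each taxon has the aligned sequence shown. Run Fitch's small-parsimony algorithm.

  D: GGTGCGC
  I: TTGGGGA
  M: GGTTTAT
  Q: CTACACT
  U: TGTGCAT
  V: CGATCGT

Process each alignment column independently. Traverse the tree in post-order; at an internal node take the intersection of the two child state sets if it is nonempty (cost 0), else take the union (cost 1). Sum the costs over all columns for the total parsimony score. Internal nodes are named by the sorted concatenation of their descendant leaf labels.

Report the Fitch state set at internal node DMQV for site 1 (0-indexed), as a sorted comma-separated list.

[col 0] QV: children Q:{C}, V:{C} ∩→ {C}; cost 0
[col 0] MQV: children M:{G}, QV:{C} ∪→ {C,G}; cost 1
[col 0] DMQV: children D:{G}, MQV:{C,G} ∩→ {G}; cost 0
[col 0] IU: children I:{T}, U:{T} ∩→ {T}; cost 0
[col 0] DIMQUV: children DMQV:{G}, IU:{T} ∪→ {G,T}; cost 1
[col 1] QV: children Q:{T}, V:{G} ∪→ {G,T}; cost 1
[col 1] MQV: children M:{G}, QV:{G,T} ∩→ {G}; cost 0
[col 1] DMQV: children D:{G}, MQV:{G} ∩→ {G}; cost 0
[col 1] IU: children I:{T}, U:{G} ∪→ {G,T}; cost 1
[col 1] DIMQUV: children DMQV:{G}, IU:{G,T} ∩→ {G}; cost 0
[col 2] QV: children Q:{A}, V:{A} ∩→ {A}; cost 0
[col 2] MQV: children M:{T}, QV:{A} ∪→ {A,T}; cost 1
[col 2] DMQV: children D:{T}, MQV:{A,T} ∩→ {T}; cost 0
[col 2] IU: children I:{G}, U:{T} ∪→ {G,T}; cost 1
[col 2] DIMQUV: children DMQV:{T}, IU:{G,T} ∩→ {T}; cost 0
[col 3] QV: children Q:{C}, V:{T} ∪→ {C,T}; cost 1
[col 3] MQV: children M:{T}, QV:{C,T} ∩→ {T}; cost 0
[col 3] DMQV: children D:{G}, MQV:{T} ∪→ {G,T}; cost 1
[col 3] IU: children I:{G}, U:{G} ∩→ {G}; cost 0
[col 3] DIMQUV: children DMQV:{G,T}, IU:{G} ∩→ {G}; cost 0
[col 4] QV: children Q:{A}, V:{C} ∪→ {A,C}; cost 1
[col 4] MQV: children M:{T}, QV:{A,C} ∪→ {A,C,T}; cost 1
[col 4] DMQV: children D:{C}, MQV:{A,C,T} ∩→ {C}; cost 0
[col 4] IU: children I:{G}, U:{C} ∪→ {C,G}; cost 1
[col 4] DIMQUV: children DMQV:{C}, IU:{C,G} ∩→ {C}; cost 0
[col 5] QV: children Q:{C}, V:{G} ∪→ {C,G}; cost 1
[col 5] MQV: children M:{A}, QV:{C,G} ∪→ {A,C,G}; cost 1
[col 5] DMQV: children D:{G}, MQV:{A,C,G} ∩→ {G}; cost 0
[col 5] IU: children I:{G}, U:{A} ∪→ {A,G}; cost 1
[col 5] DIMQUV: children DMQV:{G}, IU:{A,G} ∩→ {G}; cost 0
[col 6] QV: children Q:{T}, V:{T} ∩→ {T}; cost 0
[col 6] MQV: children M:{T}, QV:{T} ∩→ {T}; cost 0
[col 6] DMQV: children D:{C}, MQV:{T} ∪→ {C,T}; cost 1
[col 6] IU: children I:{A}, U:{T} ∪→ {A,T}; cost 1
[col 6] DIMQUV: children DMQV:{C,T}, IU:{A,T} ∩→ {T}; cost 0
per-site changes: [2, 2, 2, 2, 3, 3, 2]; total = 16

G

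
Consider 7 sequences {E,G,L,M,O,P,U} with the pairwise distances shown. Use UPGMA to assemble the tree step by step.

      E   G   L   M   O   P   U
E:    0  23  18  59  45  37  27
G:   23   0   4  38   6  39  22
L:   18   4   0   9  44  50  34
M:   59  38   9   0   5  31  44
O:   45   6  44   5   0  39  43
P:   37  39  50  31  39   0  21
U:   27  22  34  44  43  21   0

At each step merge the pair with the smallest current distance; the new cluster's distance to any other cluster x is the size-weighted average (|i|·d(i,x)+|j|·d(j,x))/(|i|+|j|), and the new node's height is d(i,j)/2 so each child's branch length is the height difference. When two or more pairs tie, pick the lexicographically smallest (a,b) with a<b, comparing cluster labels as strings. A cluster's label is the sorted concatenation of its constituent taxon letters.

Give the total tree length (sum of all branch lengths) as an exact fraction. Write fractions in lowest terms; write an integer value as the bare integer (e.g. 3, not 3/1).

step 1: merge (G,L) at d=4; branch lengths G→2, L→2; new cluster GL
  updated: d(E,GL)=41/2, d(GL,M)=47/2, d(GL,O)=25, d(GL,P)=89/2, d(GL,U)=28
step 2: merge (M,O) at d=5; branch lengths M→5/2, O→5/2; new cluster MO
  updated: d(E,MO)=52, d(GL,MO)=97/4, d(MO,P)=35, d(MO,U)=87/2
step 3: merge (E,GL) at d=41/2; branch lengths E→41/4, GL→33/4; new cluster EGL
  updated: d(EGL,MO)=67/2, d(EGL,P)=42, d(EGL,U)=83/3
step 4: merge (P,U) at d=21; branch lengths P→21/2, U→21/2; new cluster PU
  updated: d(EGL,PU)=209/6, d(MO,PU)=157/4
step 5: merge (EGL,MO) at d=67/2; branch lengths EGL→13/2, MO→57/4; new cluster EGLMO
  updated: d(EGLMO,PU)=183/5
step 6: merge (EGLMO,PU) at d=183/5; branch lengths EGLMO→31/20, PU→39/5; new cluster EGLMOPU
final tree: (((E:41/4,(G:2,L:2):33/4):13/2,(M:5/2,O:5/2):57/4):31/20,(P:21/2,U:21/2):39/5)
total length: 393/5

393/5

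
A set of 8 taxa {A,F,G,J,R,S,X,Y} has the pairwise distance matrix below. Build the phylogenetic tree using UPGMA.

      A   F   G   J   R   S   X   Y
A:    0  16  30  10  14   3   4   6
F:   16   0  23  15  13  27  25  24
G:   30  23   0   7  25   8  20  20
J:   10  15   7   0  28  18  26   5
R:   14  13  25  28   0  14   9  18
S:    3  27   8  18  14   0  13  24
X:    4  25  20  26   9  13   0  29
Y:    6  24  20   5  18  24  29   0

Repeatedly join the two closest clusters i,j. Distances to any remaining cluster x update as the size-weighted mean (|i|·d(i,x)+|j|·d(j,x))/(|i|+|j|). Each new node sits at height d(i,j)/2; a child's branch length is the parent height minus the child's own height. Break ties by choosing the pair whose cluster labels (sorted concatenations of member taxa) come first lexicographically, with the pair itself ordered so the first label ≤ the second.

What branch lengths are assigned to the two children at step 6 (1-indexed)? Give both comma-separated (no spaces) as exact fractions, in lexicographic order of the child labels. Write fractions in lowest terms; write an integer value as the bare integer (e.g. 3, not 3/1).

step 1: merge (A,S) at d=3; branch lengths A→3/2, S→3/2; new cluster AS
  updated: d(AS,F)=43/2, d(AS,G)=19, d(AS,J)=14, d(AS,R)=14, d(AS,X)=17/2, d(AS,Y)=15
step 2: merge (J,Y) at d=5; branch lengths J→5/2, Y→5/2; new cluster JY
  updated: d(AS,JY)=29/2, d(F,JY)=39/2, d(G,JY)=27/2, d(JY,R)=23, d(JY,X)=55/2
step 3: merge (AS,X) at d=17/2; branch lengths AS→11/4, X→17/4; new cluster ASX
  updated: d(ASX,F)=68/3, d(ASX,G)=58/3, d(ASX,JY)=113/6, d(ASX,R)=37/3
step 4: merge (ASX,R) at d=37/3; branch lengths ASX→23/12, R→37/6; new cluster ARSX
  updated: d(ARSX,F)=81/4, d(ARSX,G)=83/4, d(ARSX,JY)=159/8
step 5: merge (G,JY) at d=27/2; branch lengths G→27/4, JY→17/4; new cluster GJY
  updated: d(ARSX,GJY)=121/6, d(F,GJY)=62/3
step 6: merge (ARSX,GJY) at d=121/6; branch lengths ARSX→47/12, GJY→10/3; new cluster AGJRSXY
  updated: d(AGJRSXY,F)=143/7
step 7: merge (AGJRSXY,F) at d=143/7; branch lengths AGJRSXY→11/84, F→143/14; new cluster AFGJRSXY
final tree: (((((A:3/2,S:3/2):11/4,X:17/4):23/12,R:37/6):47/12,(G:27/4,(J:5/2,Y:5/2):17/4):10/3):11/84,F:143/14)
total length: 1447/28

47/12,10/3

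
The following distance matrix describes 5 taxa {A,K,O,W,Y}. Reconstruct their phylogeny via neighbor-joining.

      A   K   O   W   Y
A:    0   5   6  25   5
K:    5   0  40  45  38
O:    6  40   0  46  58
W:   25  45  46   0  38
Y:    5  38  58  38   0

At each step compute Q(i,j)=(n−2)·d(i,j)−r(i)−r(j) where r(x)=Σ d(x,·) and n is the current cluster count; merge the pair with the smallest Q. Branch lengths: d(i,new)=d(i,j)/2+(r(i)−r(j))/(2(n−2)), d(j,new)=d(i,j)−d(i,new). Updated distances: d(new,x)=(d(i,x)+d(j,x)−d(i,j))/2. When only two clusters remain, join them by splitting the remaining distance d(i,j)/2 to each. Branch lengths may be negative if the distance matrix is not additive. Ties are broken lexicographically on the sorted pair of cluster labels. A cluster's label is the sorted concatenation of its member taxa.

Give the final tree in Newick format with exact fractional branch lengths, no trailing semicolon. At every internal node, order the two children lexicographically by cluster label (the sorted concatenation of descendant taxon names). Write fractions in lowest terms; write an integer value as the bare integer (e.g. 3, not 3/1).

step 1: merge (W,Y) at d=38, Q=-179; branch lengths W→43/2, Y→33/2; new cluster WY
  updated: d(A,WY)=-4, d(K,WY)=45/2, d(O,WY)=33
step 2: merge (A,O) at d=6, Q=-74; branch lengths A→-15, O→21; new cluster AO
  updated: d(AO,K)=39/2, d(AO,WY)=23/2
step 3: merge (AO,K) at d=39/2, Q=-107/2; branch lengths AO→17/4, K→61/4; new cluster AKO
  updated: d(AKO,WY)=29/4
step 4: merge (AKO,WY) at d=29/4; branch lengths AKO→29/8, WY→29/8; new cluster AKOWY
final tree: (((A:-15,O:21):17/4,K:61/4):29/8,(W:43/2,Y:33/2):29/8)
total length: 283/4

(((A:-15,O:21):17/4,K:61/4):29/8,(W:43/2,Y:33/2):29/8)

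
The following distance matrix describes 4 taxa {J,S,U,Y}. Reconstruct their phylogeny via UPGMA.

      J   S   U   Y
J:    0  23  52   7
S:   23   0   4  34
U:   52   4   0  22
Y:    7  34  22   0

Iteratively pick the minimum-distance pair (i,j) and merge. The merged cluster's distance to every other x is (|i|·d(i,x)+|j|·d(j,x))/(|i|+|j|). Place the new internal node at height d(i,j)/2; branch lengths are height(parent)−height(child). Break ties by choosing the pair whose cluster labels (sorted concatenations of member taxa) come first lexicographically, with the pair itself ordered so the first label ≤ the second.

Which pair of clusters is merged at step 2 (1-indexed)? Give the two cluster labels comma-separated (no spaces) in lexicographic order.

step 1: merge (S,U) at d=4; branch lengths S→2, U→2; new cluster SU
  updated: d(J,SU)=75/2, d(SU,Y)=28
step 2: merge (J,Y) at d=7; branch lengths J→7/2, Y→7/2; new cluster JY
  updated: d(JY,SU)=131/4
step 3: merge (JY,SU) at d=131/4; branch lengths JY→103/8, SU→115/8; new cluster JSUY
final tree: ((J:7/2,Y:7/2):103/8,(S:2,U:2):115/8)
total length: 153/4

J,Y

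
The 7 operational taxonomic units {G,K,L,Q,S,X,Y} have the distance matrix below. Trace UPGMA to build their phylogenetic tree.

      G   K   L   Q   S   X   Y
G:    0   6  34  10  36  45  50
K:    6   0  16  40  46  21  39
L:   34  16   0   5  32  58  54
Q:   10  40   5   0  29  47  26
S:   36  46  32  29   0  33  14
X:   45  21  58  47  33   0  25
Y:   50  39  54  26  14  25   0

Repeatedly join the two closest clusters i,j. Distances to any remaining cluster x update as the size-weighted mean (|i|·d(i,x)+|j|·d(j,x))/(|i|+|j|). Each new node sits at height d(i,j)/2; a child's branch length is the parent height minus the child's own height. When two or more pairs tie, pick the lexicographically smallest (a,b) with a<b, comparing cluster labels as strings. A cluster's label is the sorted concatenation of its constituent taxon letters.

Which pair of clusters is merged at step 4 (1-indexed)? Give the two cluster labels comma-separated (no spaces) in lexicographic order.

GK,LQ

step 1: merge (L,Q) at d=5; branch lengths L→5/2, Q→5/2; new cluster LQ
  updated: d(G,LQ)=22, d(K,LQ)=28, d(LQ,S)=61/2, d(LQ,X)=105/2, d(LQ,Y)=40
step 2: merge (G,K) at d=6; branch lengths G→3, K→3; new cluster GK
  updated: d(GK,LQ)=25, d(GK,S)=41, d(GK,X)=33, d(GK,Y)=89/2
step 3: merge (S,Y) at d=14; branch lengths S→7, Y→7; new cluster SY
  updated: d(GK,SY)=171/4, d(LQ,SY)=141/4, d(SY,X)=29
step 4: merge (GK,LQ) at d=25; branch lengths GK→19/2, LQ→10; new cluster GKLQ
  updated: d(GKLQ,SY)=39, d(GKLQ,X)=171/4
step 5: merge (SY,X) at d=29; branch lengths SY→15/2, X→29/2; new cluster SXY
  updated: d(GKLQ,SXY)=161/4
step 6: merge (GKLQ,SXY) at d=161/4; branch lengths GKLQ→61/8, SXY→45/8; new cluster GKLQSXY
final tree: (((G:3,K:3):19/2,(L:5/2,Q:5/2):10):61/8,((S:7,Y:7):15/2,X:29/2):45/8)
total length: 319/4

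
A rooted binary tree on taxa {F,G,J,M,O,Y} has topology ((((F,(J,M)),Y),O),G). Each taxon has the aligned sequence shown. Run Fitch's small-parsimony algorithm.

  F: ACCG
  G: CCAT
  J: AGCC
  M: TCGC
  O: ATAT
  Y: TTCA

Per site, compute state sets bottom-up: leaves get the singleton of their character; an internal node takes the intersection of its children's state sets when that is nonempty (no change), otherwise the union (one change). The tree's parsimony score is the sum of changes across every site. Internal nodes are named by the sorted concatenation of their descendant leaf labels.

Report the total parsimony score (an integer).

[col 0] JM: children J:{A}, M:{T} ∪→ {A,T}; cost 1
[col 0] FJM: children F:{A}, JM:{A,T} ∩→ {A}; cost 0
[col 0] FJMY: children FJM:{A}, Y:{T} ∪→ {A,T}; cost 1
[col 0] FJMOY: children FJMY:{A,T}, O:{A} ∩→ {A}; cost 0
[col 0] FGJMOY: children FJMOY:{A}, G:{C} ∪→ {A,C}; cost 1
[col 1] JM: children J:{G}, M:{C} ∪→ {C,G}; cost 1
[col 1] FJM: children F:{C}, JM:{C,G} ∩→ {C}; cost 0
[col 1] FJMY: children FJM:{C}, Y:{T} ∪→ {C,T}; cost 1
[col 1] FJMOY: children FJMY:{C,T}, O:{T} ∩→ {T}; cost 0
[col 1] FGJMOY: children FJMOY:{T}, G:{C} ∪→ {C,T}; cost 1
[col 2] JM: children J:{C}, M:{G} ∪→ {C,G}; cost 1
[col 2] FJM: children F:{C}, JM:{C,G} ∩→ {C}; cost 0
[col 2] FJMY: children FJM:{C}, Y:{C} ∩→ {C}; cost 0
[col 2] FJMOY: children FJMY:{C}, O:{A} ∪→ {A,C}; cost 1
[col 2] FGJMOY: children FJMOY:{A,C}, G:{A} ∩→ {A}; cost 0
[col 3] JM: children J:{C}, M:{C} ∩→ {C}; cost 0
[col 3] FJM: children F:{G}, JM:{C} ∪→ {C,G}; cost 1
[col 3] FJMY: children FJM:{C,G}, Y:{A} ∪→ {A,C,G}; cost 1
[col 3] FJMOY: children FJMY:{A,C,G}, O:{T} ∪→ {A,C,G,T}; cost 1
[col 3] FGJMOY: children FJMOY:{A,C,G,T}, G:{T} ∩→ {T}; cost 0
per-site changes: [3, 3, 2, 3]; total = 11

11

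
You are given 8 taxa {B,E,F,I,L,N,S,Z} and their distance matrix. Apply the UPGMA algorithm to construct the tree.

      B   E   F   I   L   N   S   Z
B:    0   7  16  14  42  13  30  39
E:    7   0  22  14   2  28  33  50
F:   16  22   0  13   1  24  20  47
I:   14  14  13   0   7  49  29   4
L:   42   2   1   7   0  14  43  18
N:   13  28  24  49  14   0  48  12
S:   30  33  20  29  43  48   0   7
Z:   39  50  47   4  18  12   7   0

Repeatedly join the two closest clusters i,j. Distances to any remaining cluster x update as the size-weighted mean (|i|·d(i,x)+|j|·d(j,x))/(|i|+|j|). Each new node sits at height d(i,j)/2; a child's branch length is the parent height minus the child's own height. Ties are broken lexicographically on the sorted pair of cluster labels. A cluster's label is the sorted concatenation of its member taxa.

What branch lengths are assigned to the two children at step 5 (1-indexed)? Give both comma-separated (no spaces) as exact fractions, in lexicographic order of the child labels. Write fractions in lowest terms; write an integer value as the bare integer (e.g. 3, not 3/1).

9,19/2

1. join F+L (d=1) ⇒ FL; edges |F|=1/2, |L|=1/2
  updated: d(B,FL)=29, d(E,FL)=12, d(FL,I)=10, d(FL,N)=19, d(FL,S)=63/2, d(FL,Z)=65/2
2. join I+Z (d=4) ⇒ IZ; edges |I|=2, |Z|=2
  updated: d(B,IZ)=53/2, d(E,IZ)=32, d(FL,IZ)=85/4, d(IZ,N)=61/2, d(IZ,S)=18
3. join B+E (d=7) ⇒ BE; edges |B|=7/2, |E|=7/2
  updated: d(BE,FL)=41/2, d(BE,IZ)=117/4, d(BE,N)=41/2, d(BE,S)=63/2
4. join IZ+S (d=18) ⇒ ISZ; edges |IZ|=7, |S|=9
  updated: d(BE,ISZ)=30, d(FL,ISZ)=74/3, d(ISZ,N)=109/3
5. join FL+N (d=19) ⇒ FLN; edges |FL|=9, |N|=19/2
  updated: d(BE,FLN)=41/2, d(FLN,ISZ)=257/9
6. join BE+FLN (d=41/2) ⇒ BEFLN; edges |BE|=27/4, |FLN|=3/4
  updated: d(BEFLN,ISZ)=437/15
7. join BEFLN+ISZ (d=437/15) ⇒ BEFILNSZ; edges |BEFLN|=259/60, |ISZ|=167/30
final tree: (((B:7/2,E:7/2):27/4,((F:1/2,L:1/2):9,N:19/2):3/4):259/60,((I:2,Z:2):7,S:9):167/30)
total length: 3833/60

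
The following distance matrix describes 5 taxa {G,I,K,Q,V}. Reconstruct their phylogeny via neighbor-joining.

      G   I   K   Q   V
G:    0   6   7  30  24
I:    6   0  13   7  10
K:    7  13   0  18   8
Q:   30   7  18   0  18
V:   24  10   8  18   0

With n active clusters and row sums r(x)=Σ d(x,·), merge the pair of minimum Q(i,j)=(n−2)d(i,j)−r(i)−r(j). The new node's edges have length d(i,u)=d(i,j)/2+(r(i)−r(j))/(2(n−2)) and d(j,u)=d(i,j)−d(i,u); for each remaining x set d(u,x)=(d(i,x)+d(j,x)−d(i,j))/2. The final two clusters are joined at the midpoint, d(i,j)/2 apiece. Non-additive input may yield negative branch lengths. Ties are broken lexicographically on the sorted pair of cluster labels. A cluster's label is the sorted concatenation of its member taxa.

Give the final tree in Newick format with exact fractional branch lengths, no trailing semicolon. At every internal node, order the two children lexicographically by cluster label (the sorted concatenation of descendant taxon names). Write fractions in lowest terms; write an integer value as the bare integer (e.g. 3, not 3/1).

((((G:7,K:0):47/8,V:53/8):31/8,I:-17/8):73/16,Q:73/16)

step 1: merge (G,K) at d=7, Q=-92; branch lengths G→7, K→0; new cluster GK
  updated: d(GK,I)=6, d(GK,Q)=41/2, d(GK,V)=25/2
step 2: merge (GK,V) at d=25/2, Q=-109/2; branch lengths GK→47/8, V→53/8; new cluster GKV
  updated: d(GKV,I)=7/4, d(GKV,Q)=13
step 3: merge (GKV,I) at d=7/4, Q=-87/4; branch lengths GKV→31/8, I→-17/8; new cluster GIKV
  updated: d(GIKV,Q)=73/8
step 4: merge (GIKV,Q) at d=73/8; branch lengths GIKV→73/16, Q→73/16; new cluster GIKQV
final tree: ((((G:7,K:0):47/8,V:53/8):31/8,I:-17/8):73/16,Q:73/16)
total length: 243/8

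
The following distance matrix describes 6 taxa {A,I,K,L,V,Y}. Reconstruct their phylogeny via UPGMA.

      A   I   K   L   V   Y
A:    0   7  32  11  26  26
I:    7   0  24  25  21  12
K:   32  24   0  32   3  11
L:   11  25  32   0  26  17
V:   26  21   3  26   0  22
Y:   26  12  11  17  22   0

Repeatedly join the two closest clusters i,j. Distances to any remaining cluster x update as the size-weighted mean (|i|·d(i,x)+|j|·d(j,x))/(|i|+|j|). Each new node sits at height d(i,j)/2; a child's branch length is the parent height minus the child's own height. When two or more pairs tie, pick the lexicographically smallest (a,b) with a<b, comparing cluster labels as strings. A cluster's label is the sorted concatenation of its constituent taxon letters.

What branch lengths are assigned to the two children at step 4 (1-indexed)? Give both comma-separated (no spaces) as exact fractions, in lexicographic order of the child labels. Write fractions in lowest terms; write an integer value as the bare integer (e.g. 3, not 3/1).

11/2,9

iteration 1: select K,V (d=3); attach at lengths (3/2, 3/2); label the merged cluster KV
  updated: d(A,KV)=29, d(I,KV)=45/2, d(KV,L)=29, d(KV,Y)=33/2
iteration 2: select A,I (d=7); attach at lengths (7/2, 7/2); label the merged cluster AI
  updated: d(AI,KV)=103/4, d(AI,L)=18, d(AI,Y)=19
iteration 3: select KV,Y (d=33/2); attach at lengths (27/4, 33/4); label the merged cluster KVY
  updated: d(AI,KVY)=47/2, d(KVY,L)=25
iteration 4: select AI,L (d=18); attach at lengths (11/2, 9); label the merged cluster AIL
  updated: d(AIL,KVY)=24
iteration 5: select AIL,KVY (d=24); attach at lengths (3, 15/4); label the merged cluster AIKLVY
final tree: (((A:7/2,I:7/2):11/2,L:9):3,((K:3/2,V:3/2):27/4,Y:33/4):15/4)
total length: 185/4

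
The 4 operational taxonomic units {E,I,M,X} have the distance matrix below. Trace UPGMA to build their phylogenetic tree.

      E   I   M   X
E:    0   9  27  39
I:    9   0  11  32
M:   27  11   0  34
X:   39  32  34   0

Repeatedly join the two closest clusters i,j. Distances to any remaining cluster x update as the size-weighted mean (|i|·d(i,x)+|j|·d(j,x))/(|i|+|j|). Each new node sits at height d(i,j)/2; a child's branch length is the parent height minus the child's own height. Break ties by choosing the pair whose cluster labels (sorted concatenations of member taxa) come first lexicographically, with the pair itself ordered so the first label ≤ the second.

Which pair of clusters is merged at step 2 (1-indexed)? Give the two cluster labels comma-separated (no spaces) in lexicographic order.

EI,M

iteration 1: select E,I (d=9); attach at lengths (9/2, 9/2); label the merged cluster EI
  updated: d(EI,M)=19, d(EI,X)=71/2
iteration 2: select EI,M (d=19); attach at lengths (5, 19/2); label the merged cluster EIM
  updated: d(EIM,X)=35
iteration 3: select EIM,X (d=35); attach at lengths (8, 35/2); label the merged cluster EIMX
final tree: (((E:9/2,I:9/2):5,M:19/2):8,X:35/2)
total length: 49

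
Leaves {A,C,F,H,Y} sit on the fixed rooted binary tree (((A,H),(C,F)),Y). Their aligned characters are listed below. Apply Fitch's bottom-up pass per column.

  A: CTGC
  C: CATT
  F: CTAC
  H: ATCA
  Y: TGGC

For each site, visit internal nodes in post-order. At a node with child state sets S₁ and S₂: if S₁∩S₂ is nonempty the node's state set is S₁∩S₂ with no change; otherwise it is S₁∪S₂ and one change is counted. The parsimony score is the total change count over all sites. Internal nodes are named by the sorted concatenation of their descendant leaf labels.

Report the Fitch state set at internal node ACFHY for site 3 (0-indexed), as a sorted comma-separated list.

C

site 0, node AH: A={C} ∪ H={A} → {A,C} (+1)
site 0, node CF: C={C} ∩ F={C} → {C} (+0)
site 0, node ACFH: AH={A,C} ∩ CF={C} → {C} (+0)
site 0, node ACFHY: ACFH={C} ∪ Y={T} → {C,T} (+1)
site 1, node AH: A={T} ∩ H={T} → {T} (+0)
site 1, node CF: C={A} ∪ F={T} → {A,T} (+1)
site 1, node ACFH: AH={T} ∩ CF={A,T} → {T} (+0)
site 1, node ACFHY: ACFH={T} ∪ Y={G} → {G,T} (+1)
site 2, node AH: A={G} ∪ H={C} → {C,G} (+1)
site 2, node CF: C={T} ∪ F={A} → {A,T} (+1)
site 2, node ACFH: AH={C,G} ∪ CF={A,T} → {A,C,G,T} (+1)
site 2, node ACFHY: ACFH={A,C,G,T} ∩ Y={G} → {G} (+0)
site 3, node AH: A={C} ∪ H={A} → {A,C} (+1)
site 3, node CF: C={T} ∪ F={C} → {C,T} (+1)
site 3, node ACFH: AH={A,C} ∩ CF={C,T} → {C} (+0)
site 3, node ACFHY: ACFH={C} ∩ Y={C} → {C} (+0)
per-site changes: [2, 2, 3, 2]; total = 9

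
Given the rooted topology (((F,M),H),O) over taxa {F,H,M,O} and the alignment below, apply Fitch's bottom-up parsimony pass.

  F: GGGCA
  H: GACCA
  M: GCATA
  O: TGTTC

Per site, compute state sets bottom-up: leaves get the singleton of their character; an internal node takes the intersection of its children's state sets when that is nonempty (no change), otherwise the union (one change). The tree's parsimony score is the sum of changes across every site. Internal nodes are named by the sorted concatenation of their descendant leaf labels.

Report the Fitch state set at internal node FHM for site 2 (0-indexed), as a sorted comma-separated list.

site 0, node FM: F={G} ∩ M={G} → {G} (+0)
site 0, node FHM: FM={G} ∩ H={G} → {G} (+0)
site 0, node FHMO: FHM={G} ∪ O={T} → {G,T} (+1)
site 1, node FM: F={G} ∪ M={C} → {C,G} (+1)
site 1, node FHM: FM={C,G} ∪ H={A} → {A,C,G} (+1)
site 1, node FHMO: FHM={A,C,G} ∩ O={G} → {G} (+0)
site 2, node FM: F={G} ∪ M={A} → {A,G} (+1)
site 2, node FHM: FM={A,G} ∪ H={C} → {A,C,G} (+1)
site 2, node FHMO: FHM={A,C,G} ∪ O={T} → {A,C,G,T} (+1)
site 3, node FM: F={C} ∪ M={T} → {C,T} (+1)
site 3, node FHM: FM={C,T} ∩ H={C} → {C} (+0)
site 3, node FHMO: FHM={C} ∪ O={T} → {C,T} (+1)
site 4, node FM: F={A} ∩ M={A} → {A} (+0)
site 4, node FHM: FM={A} ∩ H={A} → {A} (+0)
site 4, node FHMO: FHM={A} ∪ O={C} → {A,C} (+1)
per-site changes: [1, 2, 3, 2, 1]; total = 9

A,C,G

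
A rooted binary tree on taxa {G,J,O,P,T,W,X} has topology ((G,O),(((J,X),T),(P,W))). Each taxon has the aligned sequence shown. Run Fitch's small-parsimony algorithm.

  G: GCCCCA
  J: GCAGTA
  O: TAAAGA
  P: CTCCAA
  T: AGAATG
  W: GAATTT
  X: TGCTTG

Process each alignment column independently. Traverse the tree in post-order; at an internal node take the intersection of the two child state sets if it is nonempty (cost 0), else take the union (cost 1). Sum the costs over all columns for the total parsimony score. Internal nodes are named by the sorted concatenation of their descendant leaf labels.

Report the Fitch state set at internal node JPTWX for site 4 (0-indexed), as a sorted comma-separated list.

T

site 0, node GO: G={G} ∪ O={T} → {G,T} (+1)
site 0, node JX: J={G} ∪ X={T} → {G,T} (+1)
site 0, node JTX: JX={G,T} ∪ T={A} → {A,G,T} (+1)
site 0, node PW: P={C} ∪ W={G} → {C,G} (+1)
site 0, node JPTWX: JTX={A,G,T} ∩ PW={C,G} → {G} (+0)
site 0, node GJOPTWX: GO={G,T} ∩ JPTWX={G} → {G} (+0)
site 1, node GO: G={C} ∪ O={A} → {A,C} (+1)
site 1, node JX: J={C} ∪ X={G} → {C,G} (+1)
site 1, node JTX: JX={C,G} ∩ T={G} → {G} (+0)
site 1, node PW: P={T} ∪ W={A} → {A,T} (+1)
site 1, node JPTWX: JTX={G} ∪ PW={A,T} → {A,G,T} (+1)
site 1, node GJOPTWX: GO={A,C} ∩ JPTWX={A,G,T} → {A} (+0)
site 2, node GO: G={C} ∪ O={A} → {A,C} (+1)
site 2, node JX: J={A} ∪ X={C} → {A,C} (+1)
site 2, node JTX: JX={A,C} ∩ T={A} → {A} (+0)
site 2, node PW: P={C} ∪ W={A} → {A,C} (+1)
site 2, node JPTWX: JTX={A} ∩ PW={A,C} → {A} (+0)
site 2, node GJOPTWX: GO={A,C} ∩ JPTWX={A} → {A} (+0)
site 3, node GO: G={C} ∪ O={A} → {A,C} (+1)
site 3, node JX: J={G} ∪ X={T} → {G,T} (+1)
site 3, node JTX: JX={G,T} ∪ T={A} → {A,G,T} (+1)
site 3, node PW: P={C} ∪ W={T} → {C,T} (+1)
site 3, node JPTWX: JTX={A,G,T} ∩ PW={C,T} → {T} (+0)
site 3, node GJOPTWX: GO={A,C} ∪ JPTWX={T} → {A,C,T} (+1)
site 4, node GO: G={C} ∪ O={G} → {C,G} (+1)
site 4, node JX: J={T} ∩ X={T} → {T} (+0)
site 4, node JTX: JX={T} ∩ T={T} → {T} (+0)
site 4, node PW: P={A} ∪ W={T} → {A,T} (+1)
site 4, node JPTWX: JTX={T} ∩ PW={A,T} → {T} (+0)
site 4, node GJOPTWX: GO={C,G} ∪ JPTWX={T} → {C,G,T} (+1)
site 5, node GO: G={A} ∩ O={A} → {A} (+0)
site 5, node JX: J={A} ∪ X={G} → {A,G} (+1)
site 5, node JTX: JX={A,G} ∩ T={G} → {G} (+0)
site 5, node PW: P={A} ∪ W={T} → {A,T} (+1)
site 5, node JPTWX: JTX={G} ∪ PW={A,T} → {A,G,T} (+1)
site 5, node GJOPTWX: GO={A} ∩ JPTWX={A,G,T} → {A} (+0)
per-site changes: [4, 4, 3, 5, 3, 3]; total = 22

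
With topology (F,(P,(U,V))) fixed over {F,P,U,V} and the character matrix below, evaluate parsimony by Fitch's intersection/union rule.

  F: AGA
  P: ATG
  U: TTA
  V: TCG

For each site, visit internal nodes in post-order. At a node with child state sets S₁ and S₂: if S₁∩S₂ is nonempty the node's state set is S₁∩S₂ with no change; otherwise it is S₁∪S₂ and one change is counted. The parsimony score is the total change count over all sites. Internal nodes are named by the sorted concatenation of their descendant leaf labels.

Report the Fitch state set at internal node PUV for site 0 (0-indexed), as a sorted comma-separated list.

A,T

UV@0: {T} ∩ {T} = {T} (intersection, +0)
PUV@0: {A} ∪ {T} = {A,T} (union, +1)
FPUV@0: {A} ∩ {A,T} = {A} (intersection, +0)
UV@1: {T} ∪ {C} = {C,T} (union, +1)
PUV@1: {T} ∩ {C,T} = {T} (intersection, +0)
FPUV@1: {G} ∪ {T} = {G,T} (union, +1)
UV@2: {A} ∪ {G} = {A,G} (union, +1)
PUV@2: {G} ∩ {A,G} = {G} (intersection, +0)
FPUV@2: {A} ∪ {G} = {A,G} (union, +1)
per-site changes: [1, 2, 2]; total = 5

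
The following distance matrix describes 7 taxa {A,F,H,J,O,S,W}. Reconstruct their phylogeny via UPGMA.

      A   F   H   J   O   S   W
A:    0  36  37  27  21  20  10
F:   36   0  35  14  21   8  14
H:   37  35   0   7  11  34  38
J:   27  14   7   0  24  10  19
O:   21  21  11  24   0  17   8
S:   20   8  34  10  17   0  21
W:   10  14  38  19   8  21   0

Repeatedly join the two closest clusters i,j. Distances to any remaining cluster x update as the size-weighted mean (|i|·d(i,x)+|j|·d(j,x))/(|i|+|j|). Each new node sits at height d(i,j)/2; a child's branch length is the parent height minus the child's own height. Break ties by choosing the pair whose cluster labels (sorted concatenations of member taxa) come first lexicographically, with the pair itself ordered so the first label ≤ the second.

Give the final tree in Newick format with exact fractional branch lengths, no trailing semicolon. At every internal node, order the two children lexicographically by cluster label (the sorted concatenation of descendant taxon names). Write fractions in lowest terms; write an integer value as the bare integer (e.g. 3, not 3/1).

step 1: merge (H,J) at d=7; branch lengths H→7/2, J→7/2; new cluster HJ
  updated: d(A,HJ)=32, d(F,HJ)=49/2, d(HJ,O)=35/2, d(HJ,S)=22, d(HJ,W)=57/2
step 2: merge (F,S) at d=8; branch lengths F→4, S→4; new cluster FS
  updated: d(A,FS)=28, d(FS,HJ)=93/4, d(FS,O)=19, d(FS,W)=35/2
step 3: merge (O,W) at d=8; branch lengths O→4, W→4; new cluster OW
  updated: d(A,OW)=31/2, d(FS,OW)=73/4, d(HJ,OW)=23
step 4: merge (A,OW) at d=31/2; branch lengths A→31/4, OW→15/4; new cluster AOW
  updated: d(AOW,FS)=43/2, d(AOW,HJ)=26
step 5: merge (AOW,FS) at d=43/2; branch lengths AOW→3, FS→27/4; new cluster AFOSW
  updated: d(AFOSW,HJ)=249/10
step 6: merge (AFOSW,HJ) at d=249/10; branch lengths AFOSW→17/10, HJ→179/20; new cluster AFHJOSW
final tree: (((A:31/4,(O:4,W:4):15/4):3,(F:4,S:4):27/4):17/10,(H:7/2,J:7/2):179/20)
total length: 549/10

(((A:31/4,(O:4,W:4):15/4):3,(F:4,S:4):27/4):17/10,(H:7/2,J:7/2):179/20)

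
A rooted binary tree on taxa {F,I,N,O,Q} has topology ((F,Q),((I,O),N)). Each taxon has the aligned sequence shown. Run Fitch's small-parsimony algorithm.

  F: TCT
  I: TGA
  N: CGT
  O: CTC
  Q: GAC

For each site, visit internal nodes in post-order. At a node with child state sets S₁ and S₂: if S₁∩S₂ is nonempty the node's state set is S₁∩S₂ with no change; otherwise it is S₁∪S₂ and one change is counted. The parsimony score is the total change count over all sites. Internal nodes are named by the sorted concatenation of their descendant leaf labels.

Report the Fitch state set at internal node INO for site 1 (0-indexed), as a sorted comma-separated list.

G

FQ@0: {T} ∪ {G} = {G,T} (union, +1)
IO@0: {T} ∪ {C} = {C,T} (union, +1)
INO@0: {C,T} ∩ {C} = {C} (intersection, +0)
FINOQ@0: {G,T} ∪ {C} = {C,G,T} (union, +1)
FQ@1: {C} ∪ {A} = {A,C} (union, +1)
IO@1: {G} ∪ {T} = {G,T} (union, +1)
INO@1: {G,T} ∩ {G} = {G} (intersection, +0)
FINOQ@1: {A,C} ∪ {G} = {A,C,G} (union, +1)
FQ@2: {T} ∪ {C} = {C,T} (union, +1)
IO@2: {A} ∪ {C} = {A,C} (union, +1)
INO@2: {A,C} ∪ {T} = {A,C,T} (union, +1)
FINOQ@2: {C,T} ∩ {A,C,T} = {C,T} (intersection, +0)
per-site changes: [3, 3, 3]; total = 9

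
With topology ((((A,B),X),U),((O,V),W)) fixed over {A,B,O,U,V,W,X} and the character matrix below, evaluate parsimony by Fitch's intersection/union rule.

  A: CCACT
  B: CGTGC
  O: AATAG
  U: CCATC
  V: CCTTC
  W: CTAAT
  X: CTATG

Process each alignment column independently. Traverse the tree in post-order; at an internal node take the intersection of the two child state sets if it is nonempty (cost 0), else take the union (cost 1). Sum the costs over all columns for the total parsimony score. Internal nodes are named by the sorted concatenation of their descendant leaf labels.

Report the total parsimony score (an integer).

15

[col 0] AB: children A:{C}, B:{C} ∩→ {C}; cost 0
[col 0] ABX: children AB:{C}, X:{C} ∩→ {C}; cost 0
[col 0] ABUX: children ABX:{C}, U:{C} ∩→ {C}; cost 0
[col 0] OV: children O:{A}, V:{C} ∪→ {A,C}; cost 1
[col 0] OVW: children OV:{A,C}, W:{C} ∩→ {C}; cost 0
[col 0] ABOUVWX: children ABUX:{C}, OVW:{C} ∩→ {C}; cost 0
[col 1] AB: children A:{C}, B:{G} ∪→ {C,G}; cost 1
[col 1] ABX: children AB:{C,G}, X:{T} ∪→ {C,G,T}; cost 1
[col 1] ABUX: children ABX:{C,G,T}, U:{C} ∩→ {C}; cost 0
[col 1] OV: children O:{A}, V:{C} ∪→ {A,C}; cost 1
[col 1] OVW: children OV:{A,C}, W:{T} ∪→ {A,C,T}; cost 1
[col 1] ABOUVWX: children ABUX:{C}, OVW:{A,C,T} ∩→ {C}; cost 0
[col 2] AB: children A:{A}, B:{T} ∪→ {A,T}; cost 1
[col 2] ABX: children AB:{A,T}, X:{A} ∩→ {A}; cost 0
[col 2] ABUX: children ABX:{A}, U:{A} ∩→ {A}; cost 0
[col 2] OV: children O:{T}, V:{T} ∩→ {T}; cost 0
[col 2] OVW: children OV:{T}, W:{A} ∪→ {A,T}; cost 1
[col 2] ABOUVWX: children ABUX:{A}, OVW:{A,T} ∩→ {A}; cost 0
[col 3] AB: children A:{C}, B:{G} ∪→ {C,G}; cost 1
[col 3] ABX: children AB:{C,G}, X:{T} ∪→ {C,G,T}; cost 1
[col 3] ABUX: children ABX:{C,G,T}, U:{T} ∩→ {T}; cost 0
[col 3] OV: children O:{A}, V:{T} ∪→ {A,T}; cost 1
[col 3] OVW: children OV:{A,T}, W:{A} ∩→ {A}; cost 0
[col 3] ABOUVWX: children ABUX:{T}, OVW:{A} ∪→ {A,T}; cost 1
[col 4] AB: children A:{T}, B:{C} ∪→ {C,T}; cost 1
[col 4] ABX: children AB:{C,T}, X:{G} ∪→ {C,G,T}; cost 1
[col 4] ABUX: children ABX:{C,G,T}, U:{C} ∩→ {C}; cost 0
[col 4] OV: children O:{G}, V:{C} ∪→ {C,G}; cost 1
[col 4] OVW: children OV:{C,G}, W:{T} ∪→ {C,G,T}; cost 1
[col 4] ABOUVWX: children ABUX:{C}, OVW:{C,G,T} ∩→ {C}; cost 0
per-site changes: [1, 4, 2, 4, 4]; total = 15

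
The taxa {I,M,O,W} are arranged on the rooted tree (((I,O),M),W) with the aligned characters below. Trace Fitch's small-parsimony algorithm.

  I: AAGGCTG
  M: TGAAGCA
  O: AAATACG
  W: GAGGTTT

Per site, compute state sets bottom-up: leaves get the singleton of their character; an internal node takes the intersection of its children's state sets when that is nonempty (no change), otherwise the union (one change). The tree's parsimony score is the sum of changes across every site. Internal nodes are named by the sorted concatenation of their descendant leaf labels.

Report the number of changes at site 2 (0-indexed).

2

site 0, node IO: I={A} ∩ O={A} → {A} (+0)
site 0, node IMO: IO={A} ∪ M={T} → {A,T} (+1)
site 0, node IMOW: IMO={A,T} ∪ W={G} → {A,G,T} (+1)
site 1, node IO: I={A} ∩ O={A} → {A} (+0)
site 1, node IMO: IO={A} ∪ M={G} → {A,G} (+1)
site 1, node IMOW: IMO={A,G} ∩ W={A} → {A} (+0)
site 2, node IO: I={G} ∪ O={A} → {A,G} (+1)
site 2, node IMO: IO={A,G} ∩ M={A} → {A} (+0)
site 2, node IMOW: IMO={A} ∪ W={G} → {A,G} (+1)
site 3, node IO: I={G} ∪ O={T} → {G,T} (+1)
site 3, node IMO: IO={G,T} ∪ M={A} → {A,G,T} (+1)
site 3, node IMOW: IMO={A,G,T} ∩ W={G} → {G} (+0)
site 4, node IO: I={C} ∪ O={A} → {A,C} (+1)
site 4, node IMO: IO={A,C} ∪ M={G} → {A,C,G} (+1)
site 4, node IMOW: IMO={A,C,G} ∪ W={T} → {A,C,G,T} (+1)
site 5, node IO: I={T} ∪ O={C} → {C,T} (+1)
site 5, node IMO: IO={C,T} ∩ M={C} → {C} (+0)
site 5, node IMOW: IMO={C} ∪ W={T} → {C,T} (+1)
site 6, node IO: I={G} ∩ O={G} → {G} (+0)
site 6, node IMO: IO={G} ∪ M={A} → {A,G} (+1)
site 6, node IMOW: IMO={A,G} ∪ W={T} → {A,G,T} (+1)
per-site changes: [2, 1, 2, 2, 3, 2, 2]; total = 14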